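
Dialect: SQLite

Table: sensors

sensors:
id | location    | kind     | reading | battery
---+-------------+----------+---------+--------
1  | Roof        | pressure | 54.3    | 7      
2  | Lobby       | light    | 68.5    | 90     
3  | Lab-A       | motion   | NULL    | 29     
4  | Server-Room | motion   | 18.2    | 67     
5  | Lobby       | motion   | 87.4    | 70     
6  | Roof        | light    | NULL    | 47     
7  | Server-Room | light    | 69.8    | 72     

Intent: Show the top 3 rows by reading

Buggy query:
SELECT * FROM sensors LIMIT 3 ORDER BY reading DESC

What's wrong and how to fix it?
Bug: LIMIT must come after ORDER BY

Fix: Sort with ORDER BY, then apply LIMIT

Corrected query:
SELECT * FROM sensors ORDER BY reading DESC LIMIT 3

Result:
id | location    | kind   | reading | battery
---+-------------+--------+---------+--------
5  | Lobby       | motion | 87.4    | 70     
7  | Server-Room | light  | 69.8    | 72     
2  | Lobby       | light  | 68.5    | 90     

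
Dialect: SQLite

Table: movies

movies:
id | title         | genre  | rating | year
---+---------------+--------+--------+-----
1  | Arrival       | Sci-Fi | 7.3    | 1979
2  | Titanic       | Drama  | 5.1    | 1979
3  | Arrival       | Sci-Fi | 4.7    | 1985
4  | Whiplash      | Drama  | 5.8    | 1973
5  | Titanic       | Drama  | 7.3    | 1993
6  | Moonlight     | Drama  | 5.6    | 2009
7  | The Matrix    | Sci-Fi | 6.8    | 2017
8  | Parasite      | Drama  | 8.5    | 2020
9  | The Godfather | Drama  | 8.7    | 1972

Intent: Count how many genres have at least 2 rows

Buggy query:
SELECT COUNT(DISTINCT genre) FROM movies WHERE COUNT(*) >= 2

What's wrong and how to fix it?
Bug: WHERE filters individual rows, not groups, so a group-level COUNT is invalid there

Fix: Use a subquery that GROUPs and filters with HAVING, then count its rows

Corrected query:
SELECT COUNT(*) FROM (SELECT genre FROM movies GROUP BY genre HAVING COUNT(*) >= 2)

Result:
COUNT(*)
--------
2       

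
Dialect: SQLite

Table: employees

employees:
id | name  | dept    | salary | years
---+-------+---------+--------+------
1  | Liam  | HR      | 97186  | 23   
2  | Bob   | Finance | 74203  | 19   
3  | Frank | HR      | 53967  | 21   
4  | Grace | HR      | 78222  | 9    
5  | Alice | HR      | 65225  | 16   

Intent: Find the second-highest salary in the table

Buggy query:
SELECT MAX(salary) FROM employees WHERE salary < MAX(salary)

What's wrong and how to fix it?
Bug: MAX(salary) on the right of the comparison is an aggregate-in-WHERE error

Fix: Put the inner MAX in a scalar subquery

Corrected query:
SELECT MAX(salary) FROM employees WHERE salary < (SELECT MAX(salary) FROM employees)

Result:
MAX(salary)
-----------
78222      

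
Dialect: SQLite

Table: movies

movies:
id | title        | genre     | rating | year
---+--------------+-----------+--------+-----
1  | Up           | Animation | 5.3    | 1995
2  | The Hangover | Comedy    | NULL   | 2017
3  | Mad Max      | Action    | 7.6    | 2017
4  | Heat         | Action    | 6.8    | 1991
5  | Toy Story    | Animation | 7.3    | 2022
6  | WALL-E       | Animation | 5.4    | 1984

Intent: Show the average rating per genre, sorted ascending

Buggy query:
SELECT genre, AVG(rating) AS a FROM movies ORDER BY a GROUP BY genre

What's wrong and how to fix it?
Bug: ORDER BY appears before GROUP BY; SQL clause order requires GROUP BY first

Fix: Reorder: SELECT … FROM … GROUP BY … ORDER BY …

Corrected query:
SELECT genre, AVG(rating) AS a FROM movies GROUP BY genre ORDER BY a

Result:
genre     | a   
----------+-----
Comedy    | NULL
Animation | 6   
Action    | 7.2 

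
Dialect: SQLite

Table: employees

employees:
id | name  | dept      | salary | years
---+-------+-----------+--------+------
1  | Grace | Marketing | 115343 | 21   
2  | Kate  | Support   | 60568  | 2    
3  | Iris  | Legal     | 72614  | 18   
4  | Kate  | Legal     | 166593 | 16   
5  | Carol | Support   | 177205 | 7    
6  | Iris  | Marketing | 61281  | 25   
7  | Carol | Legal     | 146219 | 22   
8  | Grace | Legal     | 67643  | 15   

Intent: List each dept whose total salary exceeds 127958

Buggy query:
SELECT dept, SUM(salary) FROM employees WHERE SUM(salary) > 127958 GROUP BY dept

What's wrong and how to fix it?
Bug: SUM(salary) is an aggregate, but WHERE filters rows before aggregation

Fix: Move the aggregate condition to a HAVING clause

Corrected query:
SELECT dept, SUM(salary) FROM employees GROUP BY dept HAVING SUM(salary) > 127958

Result:
dept      | SUM(salary)
----------+------------
Legal     | 453069     
Marketing | 176624     
Support   | 237773     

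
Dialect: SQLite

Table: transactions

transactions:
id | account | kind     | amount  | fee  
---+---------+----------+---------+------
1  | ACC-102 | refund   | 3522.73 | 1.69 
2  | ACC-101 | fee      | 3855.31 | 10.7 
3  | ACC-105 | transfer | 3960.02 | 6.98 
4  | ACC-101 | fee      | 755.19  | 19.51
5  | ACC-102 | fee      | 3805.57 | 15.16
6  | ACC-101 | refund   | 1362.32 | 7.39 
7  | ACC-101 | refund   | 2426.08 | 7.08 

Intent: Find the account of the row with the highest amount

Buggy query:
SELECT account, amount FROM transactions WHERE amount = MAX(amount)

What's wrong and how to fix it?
Bug: WHERE is evaluated per row; an aggregate over the whole table isn't defined there

Fix: Use a subquery: WHERE amount = (SELECT MAX(amount) FROM transactions)

Corrected query:
SELECT account, amount FROM transactions WHERE amount = (SELECT MAX(amount) FROM transactions)

Result:
account | amount 
--------+--------
ACC-105 | 3960.02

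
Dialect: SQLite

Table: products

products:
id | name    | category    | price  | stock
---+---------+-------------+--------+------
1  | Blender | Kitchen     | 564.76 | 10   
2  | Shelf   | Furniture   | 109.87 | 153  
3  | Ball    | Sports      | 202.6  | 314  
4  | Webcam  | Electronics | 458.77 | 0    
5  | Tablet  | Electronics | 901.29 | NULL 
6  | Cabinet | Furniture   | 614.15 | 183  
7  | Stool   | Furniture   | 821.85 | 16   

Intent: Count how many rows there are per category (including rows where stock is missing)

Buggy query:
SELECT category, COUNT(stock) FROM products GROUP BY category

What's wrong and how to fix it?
Bug: COUNT(stock) skips NULLs, so groups with missing stock are undercounted

Fix: Use COUNT(*) to count all rows regardless of NULL

Corrected query:
SELECT category, COUNT(*) FROM products GROUP BY category

Result:
category    | COUNT(*)
------------+---------
Electronics | 2       
Furniture   | 3       
Kitchen     | 1       
Sports      | 1       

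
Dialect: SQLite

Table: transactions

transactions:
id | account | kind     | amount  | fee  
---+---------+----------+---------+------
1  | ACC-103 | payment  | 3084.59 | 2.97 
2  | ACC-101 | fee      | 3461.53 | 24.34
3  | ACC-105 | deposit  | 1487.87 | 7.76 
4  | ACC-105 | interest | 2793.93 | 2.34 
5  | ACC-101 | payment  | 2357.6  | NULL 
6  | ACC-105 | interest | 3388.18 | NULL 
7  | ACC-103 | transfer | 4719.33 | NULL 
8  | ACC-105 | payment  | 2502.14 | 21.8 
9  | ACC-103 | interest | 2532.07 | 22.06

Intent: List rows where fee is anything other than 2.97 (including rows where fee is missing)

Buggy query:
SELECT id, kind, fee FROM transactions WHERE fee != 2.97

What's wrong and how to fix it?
Bug: 'fee != 2.97' is unknown when fee is NULL, so NULL rows are silently excluded

Fix: Add an explicit OR fee IS NULL to include the missing-value rows

Corrected query:
SELECT id, kind, fee FROM transactions WHERE fee != 2.97 OR fee IS NULL

Result:
id | kind     | fee  
---+----------+------
2  | fee      | 24.34
3  | deposit  | 7.76 
4  | interest | 2.34 
5  | payment  | NULL 
6  | interest | NULL 
7  | transfer | NULL 
8  | payment  | 21.8 
9  | interest | 22.06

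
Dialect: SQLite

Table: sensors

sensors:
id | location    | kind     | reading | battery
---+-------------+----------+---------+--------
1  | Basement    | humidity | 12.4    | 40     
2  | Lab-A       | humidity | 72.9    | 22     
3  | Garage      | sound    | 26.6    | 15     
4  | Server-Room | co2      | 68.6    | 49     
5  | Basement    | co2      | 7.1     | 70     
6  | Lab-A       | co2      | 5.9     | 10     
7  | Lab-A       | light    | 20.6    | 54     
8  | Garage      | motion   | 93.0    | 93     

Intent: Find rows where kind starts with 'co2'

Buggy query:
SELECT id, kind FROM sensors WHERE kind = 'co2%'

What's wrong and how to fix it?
Bug: Wildcards only work with LIKE; '=' treats '%' as a literal character

Fix: Use LIKE for wildcard pattern matching

Corrected query:
SELECT id, kind FROM sensors WHERE kind LIKE 'co2%'

Result:
id | kind
---+-----
4  | co2 
5  | co2 
6  | co2 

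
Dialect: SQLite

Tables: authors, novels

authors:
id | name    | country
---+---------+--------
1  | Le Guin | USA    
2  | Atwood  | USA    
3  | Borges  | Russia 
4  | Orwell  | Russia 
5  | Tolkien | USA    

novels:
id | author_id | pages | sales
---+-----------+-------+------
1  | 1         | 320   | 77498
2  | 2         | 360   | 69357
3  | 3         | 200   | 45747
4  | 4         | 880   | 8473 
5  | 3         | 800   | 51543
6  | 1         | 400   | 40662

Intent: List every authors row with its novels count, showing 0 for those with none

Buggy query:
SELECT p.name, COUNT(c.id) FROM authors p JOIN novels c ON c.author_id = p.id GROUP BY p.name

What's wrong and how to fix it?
Bug: An inner join excludes parents with zero children

Fix: Use LEFT JOIN so parents without children still appear (COUNT(c.id) gives 0)

Corrected query:
SELECT p.name, COUNT(c.id) FROM authors p LEFT JOIN novels c ON c.author_id = p.id GROUP BY p.name

Result:
name    | COUNT(c.id)
--------+------------
Atwood  | 1          
Borges  | 2          
Le Guin | 2          
Orwell  | 1          
Tolkien | 0          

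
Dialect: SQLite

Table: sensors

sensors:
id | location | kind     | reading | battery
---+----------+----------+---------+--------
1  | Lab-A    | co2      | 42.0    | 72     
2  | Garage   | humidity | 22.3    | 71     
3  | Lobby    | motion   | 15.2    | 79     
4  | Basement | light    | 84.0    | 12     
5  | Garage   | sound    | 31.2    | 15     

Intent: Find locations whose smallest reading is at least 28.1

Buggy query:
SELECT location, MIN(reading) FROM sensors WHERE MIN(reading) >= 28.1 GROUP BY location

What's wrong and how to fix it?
Bug: MIN() in WHERE is a misuse of aggregate

Fix: Replace WHERE with HAVING after the GROUP BY

Corrected query:
SELECT location, MIN(reading) FROM sensors GROUP BY location HAVING MIN(reading) >= 28.1

Result:
location | MIN(reading)
---------+-------------
Basement | 84          
Lab-A    | 42          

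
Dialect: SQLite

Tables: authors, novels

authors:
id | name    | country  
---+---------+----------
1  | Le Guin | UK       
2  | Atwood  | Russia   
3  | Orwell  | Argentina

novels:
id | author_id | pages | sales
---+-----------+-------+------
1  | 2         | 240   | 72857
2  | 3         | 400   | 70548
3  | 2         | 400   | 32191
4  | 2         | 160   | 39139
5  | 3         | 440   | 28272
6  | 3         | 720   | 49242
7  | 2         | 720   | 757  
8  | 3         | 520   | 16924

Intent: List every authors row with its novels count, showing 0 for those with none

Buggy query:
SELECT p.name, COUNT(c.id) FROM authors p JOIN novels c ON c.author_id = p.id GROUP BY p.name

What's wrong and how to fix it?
Bug: An inner join excludes parents with zero children

Fix: Switch to LEFT JOIN to retain unmatched parent rows

Corrected query:
SELECT p.name, COUNT(c.id) FROM authors p LEFT JOIN novels c ON c.author_id = p.id GROUP BY p.name

Result:
name    | COUNT(c.id)
--------+------------
Atwood  | 4          
Le Guin | 0          
Orwell  | 4          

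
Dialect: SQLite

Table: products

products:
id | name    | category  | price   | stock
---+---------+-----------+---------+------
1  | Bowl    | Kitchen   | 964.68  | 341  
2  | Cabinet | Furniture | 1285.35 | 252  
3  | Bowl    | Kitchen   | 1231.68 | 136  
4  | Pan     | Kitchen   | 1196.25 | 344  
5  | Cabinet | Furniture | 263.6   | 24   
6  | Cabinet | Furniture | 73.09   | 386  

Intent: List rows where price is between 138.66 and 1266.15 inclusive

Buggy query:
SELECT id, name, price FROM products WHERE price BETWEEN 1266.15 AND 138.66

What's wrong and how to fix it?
Bug: The bounds are reversed; BETWEEN a AND b requires a <= b to match anything

Fix: Swap the bounds so the smaller value comes first

Corrected query:
SELECT id, name, price FROM products WHERE price BETWEEN 138.66 AND 1266.15

Result:
id | name    | price  
---+---------+--------
1  | Bowl    | 964.68 
3  | Bowl    | 1231.68
4  | Pan     | 1196.25
5  | Cabinet | 263.6  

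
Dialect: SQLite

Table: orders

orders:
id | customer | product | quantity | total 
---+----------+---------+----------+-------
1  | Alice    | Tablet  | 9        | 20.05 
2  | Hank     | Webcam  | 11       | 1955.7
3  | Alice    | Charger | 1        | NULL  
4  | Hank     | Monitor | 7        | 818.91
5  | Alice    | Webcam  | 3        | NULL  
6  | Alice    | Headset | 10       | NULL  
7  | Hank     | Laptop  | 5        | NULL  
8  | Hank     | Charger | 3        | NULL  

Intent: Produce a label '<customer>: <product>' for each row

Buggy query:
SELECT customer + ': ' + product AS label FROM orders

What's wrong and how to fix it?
Bug: SQLite uses || for string concatenation; + coerces text to numbers (yielding 0)

Fix: Use the || operator for string concatenation

Corrected query:
SELECT customer || ': ' || product AS label FROM orders

Result:
label         
--------------
Alice: Tablet 
Hank: Webcam  
Alice: Charger
Hank: Monitor 
Alice: Webcam 
Alice: Headset
Hank: Laptop  
Hank: Charger 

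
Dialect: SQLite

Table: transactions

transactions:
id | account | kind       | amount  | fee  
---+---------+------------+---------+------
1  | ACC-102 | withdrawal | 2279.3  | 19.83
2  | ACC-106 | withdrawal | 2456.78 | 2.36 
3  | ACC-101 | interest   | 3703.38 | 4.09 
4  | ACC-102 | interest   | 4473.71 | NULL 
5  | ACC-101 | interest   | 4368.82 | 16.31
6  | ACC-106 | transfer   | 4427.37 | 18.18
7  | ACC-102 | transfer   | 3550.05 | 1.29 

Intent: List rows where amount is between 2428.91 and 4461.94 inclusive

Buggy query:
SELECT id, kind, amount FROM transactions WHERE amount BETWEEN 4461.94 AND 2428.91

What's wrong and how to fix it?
Bug: BETWEEN expects the lower bound first; with 4461.94 AND 2428.91 the range is empty

Fix: Swap the bounds so the smaller value comes first

Corrected query:
SELECT id, kind, amount FROM transactions WHERE amount BETWEEN 2428.91 AND 4461.94

Result:
id | kind       | amount 
---+------------+--------
2  | withdrawal | 2456.78
3  | interest   | 3703.38
5  | interest   | 4368.82
6  | transfer   | 4427.37
7  | transfer   | 3550.05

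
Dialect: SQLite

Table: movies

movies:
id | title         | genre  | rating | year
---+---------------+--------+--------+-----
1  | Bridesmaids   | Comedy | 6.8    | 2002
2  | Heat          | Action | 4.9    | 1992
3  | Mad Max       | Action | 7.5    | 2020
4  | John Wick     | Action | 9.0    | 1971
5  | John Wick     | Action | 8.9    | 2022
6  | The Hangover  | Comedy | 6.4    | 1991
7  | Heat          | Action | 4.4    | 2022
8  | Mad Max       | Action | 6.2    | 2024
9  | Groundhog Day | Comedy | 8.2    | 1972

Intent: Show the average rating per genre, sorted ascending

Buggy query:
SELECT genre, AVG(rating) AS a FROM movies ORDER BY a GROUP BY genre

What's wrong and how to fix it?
Bug: ORDER BY appears before GROUP BY; SQL clause order requires GROUP BY first

Fix: Move ORDER BY to the end, after GROUP BY

Corrected query:
SELECT genre, AVG(rating) AS a FROM movies GROUP BY genre ORDER BY a

Result:
genre  | a       
-------+---------
Action | 6.816667
Comedy | 7.133333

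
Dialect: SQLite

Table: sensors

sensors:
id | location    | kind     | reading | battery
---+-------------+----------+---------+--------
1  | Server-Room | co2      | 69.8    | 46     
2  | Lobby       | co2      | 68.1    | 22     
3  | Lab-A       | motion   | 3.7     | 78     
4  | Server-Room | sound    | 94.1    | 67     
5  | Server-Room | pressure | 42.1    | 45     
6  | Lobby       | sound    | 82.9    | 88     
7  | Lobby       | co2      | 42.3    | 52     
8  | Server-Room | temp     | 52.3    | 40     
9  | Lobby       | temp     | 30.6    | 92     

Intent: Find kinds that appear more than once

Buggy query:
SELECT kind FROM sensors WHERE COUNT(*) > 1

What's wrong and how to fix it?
Bug: WHERE can't reference COUNT(*); aggregates are computed after WHERE

Fix: GROUP BY kind, then filter groups with HAVING COUNT(*) > 1

Corrected query:
SELECT kind FROM sensors GROUP BY kind HAVING COUNT(*) > 1

Result:
kind 
-----
co2  
sound
temp 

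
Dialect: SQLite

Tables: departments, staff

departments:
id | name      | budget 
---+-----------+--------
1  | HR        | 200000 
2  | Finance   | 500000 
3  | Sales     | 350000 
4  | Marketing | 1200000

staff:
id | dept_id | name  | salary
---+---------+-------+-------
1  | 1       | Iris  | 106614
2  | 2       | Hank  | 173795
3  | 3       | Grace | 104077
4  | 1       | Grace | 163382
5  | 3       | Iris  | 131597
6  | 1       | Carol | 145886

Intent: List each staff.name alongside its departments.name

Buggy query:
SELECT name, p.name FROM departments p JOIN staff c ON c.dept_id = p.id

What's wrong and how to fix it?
Bug: 'name' exists in both joined tables, so the database can't tell which one is meant

Fix: Qualify the column with its table alias (c.name)

Corrected query:
SELECT c.name, p.name FROM departments p JOIN staff c ON c.dept_id = p.id

Result:
name  | name   
------+--------
Iris  | HR     
Hank  | Finance
Grace | Sales  
Grace | HR     
Iris  | Sales  
Carol | HR     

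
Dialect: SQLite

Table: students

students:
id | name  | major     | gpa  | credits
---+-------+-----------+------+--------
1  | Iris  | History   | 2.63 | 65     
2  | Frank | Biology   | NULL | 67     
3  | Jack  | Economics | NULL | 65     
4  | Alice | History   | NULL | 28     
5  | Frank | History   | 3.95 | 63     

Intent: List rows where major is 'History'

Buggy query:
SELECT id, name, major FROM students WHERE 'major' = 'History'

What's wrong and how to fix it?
Bug: Single quotes denote string literals in SQL; the column name is being compared as a constant string

Fix: Remove the quotes around the column name (or use double quotes for an identifier)

Corrected query:
SELECT id, name, major FROM students WHERE major = 'History'

Result:
id | name  | major  
---+-------+--------
1  | Iris  | History
4  | Alice | History
5  | Frank | History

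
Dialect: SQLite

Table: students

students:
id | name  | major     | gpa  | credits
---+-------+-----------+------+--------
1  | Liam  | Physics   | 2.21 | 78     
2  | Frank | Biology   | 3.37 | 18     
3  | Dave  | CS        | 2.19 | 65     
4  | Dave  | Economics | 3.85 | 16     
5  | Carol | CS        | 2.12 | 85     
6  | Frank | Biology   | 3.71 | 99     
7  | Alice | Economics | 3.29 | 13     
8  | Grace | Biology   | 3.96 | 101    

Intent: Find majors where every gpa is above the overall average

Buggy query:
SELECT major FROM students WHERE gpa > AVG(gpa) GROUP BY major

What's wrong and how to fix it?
Bug: AVG() is an aggregate; it can't sit directly in WHERE

Fix: Use a subquery for AVG and a HAVING MIN(...) filter so the condition holds for every row in the group

Corrected query:
SELECT major FROM students GROUP BY major HAVING MIN(gpa) > (SELECT AVG(gpa) FROM students)

Result:
major    
---------
Biology  
Economics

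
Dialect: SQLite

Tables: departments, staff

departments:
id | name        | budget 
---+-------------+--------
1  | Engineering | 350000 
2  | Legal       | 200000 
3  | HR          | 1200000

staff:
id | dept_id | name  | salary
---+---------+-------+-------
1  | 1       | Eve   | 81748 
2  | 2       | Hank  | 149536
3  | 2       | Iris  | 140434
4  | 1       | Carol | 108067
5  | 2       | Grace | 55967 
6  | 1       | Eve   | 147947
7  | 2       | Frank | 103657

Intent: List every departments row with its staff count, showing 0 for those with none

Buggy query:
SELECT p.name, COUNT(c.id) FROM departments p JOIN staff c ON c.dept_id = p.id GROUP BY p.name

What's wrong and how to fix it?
Bug: An inner join excludes parents with zero children

Fix: Switch to LEFT JOIN to retain unmatched parent rows

Corrected query:
SELECT p.name, COUNT(c.id) FROM departments p LEFT JOIN staff c ON c.dept_id = p.id GROUP BY p.name

Result:
name        | COUNT(c.id)
------------+------------
Engineering | 3          
HR          | 0          
Legal       | 4          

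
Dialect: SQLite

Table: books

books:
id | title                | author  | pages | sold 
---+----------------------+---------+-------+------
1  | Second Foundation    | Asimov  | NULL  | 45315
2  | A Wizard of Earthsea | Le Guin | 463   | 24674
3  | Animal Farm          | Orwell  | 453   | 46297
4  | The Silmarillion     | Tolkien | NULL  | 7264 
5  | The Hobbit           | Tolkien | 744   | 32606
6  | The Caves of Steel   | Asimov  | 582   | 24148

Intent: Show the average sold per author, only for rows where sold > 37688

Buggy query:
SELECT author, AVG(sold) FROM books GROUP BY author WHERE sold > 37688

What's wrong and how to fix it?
Bug: WHERE cannot follow GROUP BY

Fix: Move the WHERE clause before GROUP BY

Corrected query:
SELECT author, AVG(sold) FROM books WHERE sold > 37688 GROUP BY author

Result:
author | AVG(sold)
-------+----------
Asimov | 45315    
Orwell | 46297    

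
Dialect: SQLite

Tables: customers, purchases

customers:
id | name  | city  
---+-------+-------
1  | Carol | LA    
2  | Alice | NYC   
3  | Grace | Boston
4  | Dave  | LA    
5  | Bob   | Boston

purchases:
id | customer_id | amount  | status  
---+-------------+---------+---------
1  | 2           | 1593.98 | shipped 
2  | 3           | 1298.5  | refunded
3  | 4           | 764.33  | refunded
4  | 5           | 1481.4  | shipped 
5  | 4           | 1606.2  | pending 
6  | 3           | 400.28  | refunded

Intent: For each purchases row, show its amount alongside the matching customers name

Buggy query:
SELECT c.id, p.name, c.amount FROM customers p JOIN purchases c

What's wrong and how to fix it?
Bug: Missing join condition: each purchases row is matched to all customers rows instead of just its own

Fix: Specify the join condition linking the foreign key to the parent id

Corrected query:
SELECT c.id, p.name, c.amount FROM customers p JOIN purchases c ON c.customer_id = p.id

Result:
id | name  | amount 
---+-------+--------
1  | Alice | 1593.98
2  | Grace | 1298.5 
3  | Dave  | 764.33 
4  | Bob   | 1481.4 
5  | Dave  | 1606.2 
6  | Grace | 400.28 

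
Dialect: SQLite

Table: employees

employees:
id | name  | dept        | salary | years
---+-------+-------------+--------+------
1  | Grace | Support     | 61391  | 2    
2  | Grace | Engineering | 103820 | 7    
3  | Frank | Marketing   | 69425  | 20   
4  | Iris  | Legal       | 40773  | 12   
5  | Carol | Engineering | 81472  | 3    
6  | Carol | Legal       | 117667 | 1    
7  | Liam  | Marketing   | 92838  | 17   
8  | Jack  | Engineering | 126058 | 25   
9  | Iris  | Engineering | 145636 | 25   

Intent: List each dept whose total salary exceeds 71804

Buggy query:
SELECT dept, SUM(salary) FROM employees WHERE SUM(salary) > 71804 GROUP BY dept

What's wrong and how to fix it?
Bug: WHERE runs before GROUP BY, so aggregates aren't available there

Fix: Use HAVING (which filters groups after aggregation) instead of WHERE

Corrected query:
SELECT dept, SUM(salary) FROM employees GROUP BY dept HAVING SUM(salary) > 71804

Result:
dept        | SUM(salary)
------------+------------
Engineering | 456986     
Legal       | 158440     
Marketing   | 162263     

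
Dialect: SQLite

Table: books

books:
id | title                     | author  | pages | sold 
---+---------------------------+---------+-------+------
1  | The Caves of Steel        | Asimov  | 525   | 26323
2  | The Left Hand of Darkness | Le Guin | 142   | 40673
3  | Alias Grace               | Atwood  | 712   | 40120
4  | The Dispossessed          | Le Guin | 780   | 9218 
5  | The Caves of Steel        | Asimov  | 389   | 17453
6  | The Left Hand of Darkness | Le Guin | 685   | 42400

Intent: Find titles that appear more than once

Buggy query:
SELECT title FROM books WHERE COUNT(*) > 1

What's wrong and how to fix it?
Bug: WHERE can't reference COUNT(*); aggregates are computed after WHERE

Fix: GROUP BY title, then filter groups with HAVING COUNT(*) > 1

Corrected query:
SELECT title FROM books GROUP BY title HAVING COUNT(*) > 1

Result:
title                    
-------------------------
The Caves of Steel       
The Left Hand of Darkness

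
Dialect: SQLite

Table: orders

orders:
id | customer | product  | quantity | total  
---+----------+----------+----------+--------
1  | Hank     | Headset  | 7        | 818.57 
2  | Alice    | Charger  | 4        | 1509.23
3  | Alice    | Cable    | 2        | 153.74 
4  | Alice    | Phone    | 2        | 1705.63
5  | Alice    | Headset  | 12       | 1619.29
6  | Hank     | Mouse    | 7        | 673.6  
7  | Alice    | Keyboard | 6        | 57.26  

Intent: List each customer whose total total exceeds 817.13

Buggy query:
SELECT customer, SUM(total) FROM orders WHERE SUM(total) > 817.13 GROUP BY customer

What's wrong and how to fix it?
Bug: WHERE runs before GROUP BY, so aggregates aren't available there

Fix: Use HAVING (which filters groups after aggregation) instead of WHERE

Corrected query:
SELECT customer, SUM(total) FROM orders GROUP BY customer HAVING SUM(total) > 817.13

Result:
customer | SUM(total)
---------+-----------
Alice    | 5045.15   
Hank     | 1492.17   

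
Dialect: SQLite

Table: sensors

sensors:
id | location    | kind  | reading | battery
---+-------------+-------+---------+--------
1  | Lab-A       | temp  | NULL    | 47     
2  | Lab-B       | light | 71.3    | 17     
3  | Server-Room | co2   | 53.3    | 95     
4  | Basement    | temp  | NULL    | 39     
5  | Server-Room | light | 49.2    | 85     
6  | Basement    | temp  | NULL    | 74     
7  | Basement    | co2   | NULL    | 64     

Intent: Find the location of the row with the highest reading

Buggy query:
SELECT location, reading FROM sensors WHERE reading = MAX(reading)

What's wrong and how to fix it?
Bug: WHERE is evaluated per row; an aggregate over the whole table isn't defined there

Fix: Use a subquery: WHERE reading = (SELECT MAX(reading) FROM sensors)

Corrected query:
SELECT location, reading FROM sensors WHERE reading = (SELECT MAX(reading) FROM sensors)

Result:
location | reading
---------+--------
Lab-B    | 71.3   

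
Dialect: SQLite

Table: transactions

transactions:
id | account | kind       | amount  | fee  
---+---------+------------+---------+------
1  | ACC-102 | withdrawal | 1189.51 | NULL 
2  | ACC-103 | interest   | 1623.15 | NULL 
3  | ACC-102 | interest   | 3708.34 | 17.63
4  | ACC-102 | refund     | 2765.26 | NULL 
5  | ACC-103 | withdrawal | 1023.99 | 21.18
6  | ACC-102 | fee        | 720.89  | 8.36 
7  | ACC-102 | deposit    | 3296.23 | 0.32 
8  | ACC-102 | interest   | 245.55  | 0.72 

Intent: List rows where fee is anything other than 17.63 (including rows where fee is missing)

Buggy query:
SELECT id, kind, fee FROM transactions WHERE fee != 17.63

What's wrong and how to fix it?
Bug: 'fee != 17.63' is unknown when fee is NULL, so NULL rows are silently excluded

Fix: Handle NULL separately with IS NULL alongside the inequality

Corrected query:
SELECT id, kind, fee FROM transactions WHERE fee != 17.63 OR fee IS NULL

Result:
id | kind       | fee  
---+------------+------
1  | withdrawal | NULL 
2  | interest   | NULL 
4  | refund     | NULL 
5  | withdrawal | 21.18
6  | fee        | 8.36 
7  | deposit    | 0.32 
8  | interest   | 0.72 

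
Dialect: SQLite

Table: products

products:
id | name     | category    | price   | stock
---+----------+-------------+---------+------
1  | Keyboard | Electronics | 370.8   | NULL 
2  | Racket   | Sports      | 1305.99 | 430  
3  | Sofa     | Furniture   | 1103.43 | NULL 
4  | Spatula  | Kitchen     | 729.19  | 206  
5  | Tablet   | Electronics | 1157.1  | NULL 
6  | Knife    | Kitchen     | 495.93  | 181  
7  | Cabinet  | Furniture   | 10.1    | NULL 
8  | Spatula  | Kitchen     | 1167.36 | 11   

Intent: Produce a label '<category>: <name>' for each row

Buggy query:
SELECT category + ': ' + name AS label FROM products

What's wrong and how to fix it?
Bug: '+' is numeric addition; on text columns SQLite converts them to 0 instead of concatenating

Fix: Replace + with || to concatenate text

Corrected query:
SELECT category || ': ' || name AS label FROM products

Result:
label                
---------------------
Electronics: Keyboard
Sports: Racket       
Furniture: Sofa      
Kitchen: Spatula     
Electronics: Tablet  
Kitchen: Knife       
Furniture: Cabinet   
Kitchen: Spatula     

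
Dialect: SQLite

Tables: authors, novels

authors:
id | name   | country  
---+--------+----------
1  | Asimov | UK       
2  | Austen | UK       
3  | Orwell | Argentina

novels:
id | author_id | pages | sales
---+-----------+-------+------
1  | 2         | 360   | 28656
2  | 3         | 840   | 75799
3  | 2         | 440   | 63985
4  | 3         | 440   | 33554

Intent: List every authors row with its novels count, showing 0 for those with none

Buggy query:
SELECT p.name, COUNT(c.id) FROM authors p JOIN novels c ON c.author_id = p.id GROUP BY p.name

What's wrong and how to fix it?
Bug: INNER JOIN drops authors rows that have no matching novels rows

Fix: Switch to LEFT JOIN to retain unmatched parent rows

Corrected query:
SELECT p.name, COUNT(c.id) FROM authors p LEFT JOIN novels c ON c.author_id = p.id GROUP BY p.name

Result:
name   | COUNT(c.id)
-------+------------
Asimov | 0          
Austen | 2          
Orwell | 2          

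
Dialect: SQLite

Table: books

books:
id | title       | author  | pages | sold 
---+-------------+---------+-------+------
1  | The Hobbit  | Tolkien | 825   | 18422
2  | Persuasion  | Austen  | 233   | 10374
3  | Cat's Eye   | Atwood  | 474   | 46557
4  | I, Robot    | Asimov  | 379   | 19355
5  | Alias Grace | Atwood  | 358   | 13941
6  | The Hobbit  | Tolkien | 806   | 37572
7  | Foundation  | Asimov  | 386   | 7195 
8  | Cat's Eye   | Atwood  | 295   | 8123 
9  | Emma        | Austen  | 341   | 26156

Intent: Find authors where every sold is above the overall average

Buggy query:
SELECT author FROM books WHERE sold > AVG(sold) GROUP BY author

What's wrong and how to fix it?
Bug: AVG() is an aggregate; it can't sit directly in WHERE

Fix: Compute the overall average in a scalar subquery and compare each group's MIN against it in HAVING

Corrected query:
SELECT author FROM books GROUP BY author HAVING MIN(sold) > (SELECT AVG(sold) FROM books)

Result:
(no rows)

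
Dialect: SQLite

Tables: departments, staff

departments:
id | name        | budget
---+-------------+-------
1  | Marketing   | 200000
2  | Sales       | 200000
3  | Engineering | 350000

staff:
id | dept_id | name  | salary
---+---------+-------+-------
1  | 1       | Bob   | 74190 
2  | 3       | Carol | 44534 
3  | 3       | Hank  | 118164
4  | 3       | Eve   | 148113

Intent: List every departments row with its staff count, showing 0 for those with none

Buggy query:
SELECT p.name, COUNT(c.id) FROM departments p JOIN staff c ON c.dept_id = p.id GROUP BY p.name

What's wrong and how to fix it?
Bug: INNER JOIN drops departments rows that have no matching staff rows

Fix: Use LEFT JOIN so parents without children still appear (COUNT(c.id) gives 0)

Corrected query:
SELECT p.name, COUNT(c.id) FROM departments p LEFT JOIN staff c ON c.dept_id = p.id GROUP BY p.name

Result:
name        | COUNT(c.id)
------------+------------
Engineering | 3          
Marketing   | 1          
Sales       | 0          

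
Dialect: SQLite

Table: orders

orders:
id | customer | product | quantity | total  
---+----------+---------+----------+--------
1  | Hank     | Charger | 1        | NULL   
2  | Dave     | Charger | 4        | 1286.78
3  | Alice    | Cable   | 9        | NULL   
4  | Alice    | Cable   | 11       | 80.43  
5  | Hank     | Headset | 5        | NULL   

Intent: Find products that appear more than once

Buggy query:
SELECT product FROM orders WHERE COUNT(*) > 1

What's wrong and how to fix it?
Bug: COUNT(*) is an aggregate and cannot be used in WHERE

Fix: Group first, then use HAVING for the count condition

Corrected query:
SELECT product FROM orders GROUP BY product HAVING COUNT(*) > 1

Result:
product
-------
Cable  
Charger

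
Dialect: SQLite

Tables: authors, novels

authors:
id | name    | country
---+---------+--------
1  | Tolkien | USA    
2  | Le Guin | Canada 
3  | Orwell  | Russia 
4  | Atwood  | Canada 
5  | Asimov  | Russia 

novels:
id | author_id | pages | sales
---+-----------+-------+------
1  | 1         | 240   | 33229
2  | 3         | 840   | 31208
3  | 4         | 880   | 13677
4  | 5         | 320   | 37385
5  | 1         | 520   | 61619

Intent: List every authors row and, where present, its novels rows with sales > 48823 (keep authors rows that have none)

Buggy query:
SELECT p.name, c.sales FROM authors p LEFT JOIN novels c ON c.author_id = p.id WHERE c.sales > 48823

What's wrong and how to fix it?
Bug: Filtering c.sales in WHERE discards the NULL rows produced by LEFT JOIN, turning it into an inner join

Fix: Put 'c.sales > 48823' in the JOIN's ON clause instead of WHERE

Corrected query:
SELECT p.name, c.sales FROM authors p LEFT JOIN novels c ON c.author_id = p.id AND c.sales > 48823

Result:
name    | sales
--------+------
Tolkien | 61619
Le Guin | NULL 
Orwell  | NULL 
Atwood  | NULL 
Asimov  | NULL 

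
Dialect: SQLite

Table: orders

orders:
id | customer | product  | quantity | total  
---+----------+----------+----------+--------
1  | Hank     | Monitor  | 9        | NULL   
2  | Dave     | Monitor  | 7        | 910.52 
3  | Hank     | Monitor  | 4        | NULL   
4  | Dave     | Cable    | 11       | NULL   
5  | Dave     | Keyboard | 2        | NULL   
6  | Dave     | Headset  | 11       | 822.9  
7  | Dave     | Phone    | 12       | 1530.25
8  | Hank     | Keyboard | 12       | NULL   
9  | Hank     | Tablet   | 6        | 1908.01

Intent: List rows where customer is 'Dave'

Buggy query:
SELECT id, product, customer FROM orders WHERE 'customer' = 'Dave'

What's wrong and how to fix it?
Bug: 'customer' in single quotes is a string literal, not the column; the comparison is literal-vs-literal and never true

Fix: Remove the quotes around the column name (or use double quotes for an identifier)

Corrected query:
SELECT id, product, customer FROM orders WHERE customer = 'Dave'

Result:
id | product  | customer
---+----------+---------
2  | Monitor  | Dave    
4  | Cable    | Dave    
5  | Keyboard | Dave    
6  | Headset  | Dave    
7  | Phone    | Dave    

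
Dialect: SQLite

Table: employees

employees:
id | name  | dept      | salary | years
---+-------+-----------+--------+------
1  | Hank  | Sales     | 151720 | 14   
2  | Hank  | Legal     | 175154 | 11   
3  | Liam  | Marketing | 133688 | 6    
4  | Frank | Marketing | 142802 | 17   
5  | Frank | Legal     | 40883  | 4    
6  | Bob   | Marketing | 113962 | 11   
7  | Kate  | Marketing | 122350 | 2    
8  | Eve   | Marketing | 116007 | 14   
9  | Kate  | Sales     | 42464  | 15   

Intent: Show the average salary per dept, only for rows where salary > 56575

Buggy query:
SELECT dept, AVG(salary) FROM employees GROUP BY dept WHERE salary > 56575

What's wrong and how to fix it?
Bug: Row-level WHERE must come before GROUP BY in the clause order

Fix: Place WHERE between FROM and GROUP BY

Corrected query:
SELECT dept, AVG(salary) FROM employees WHERE salary > 56575 GROUP BY dept

Result:
dept      | AVG(salary)
----------+------------
Legal     | 175154     
Marketing | 125761.8   
Sales     | 151720     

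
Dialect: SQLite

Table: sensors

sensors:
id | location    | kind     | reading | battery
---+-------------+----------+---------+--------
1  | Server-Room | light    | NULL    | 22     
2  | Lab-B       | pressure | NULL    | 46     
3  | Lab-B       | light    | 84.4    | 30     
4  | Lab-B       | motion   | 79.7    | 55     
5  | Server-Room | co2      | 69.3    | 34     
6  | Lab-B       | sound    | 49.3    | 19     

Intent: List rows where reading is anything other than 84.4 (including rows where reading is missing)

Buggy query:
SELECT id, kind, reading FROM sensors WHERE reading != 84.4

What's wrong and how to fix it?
Bug: Inequality against NULL is unknown, not true; rows with NULL are dropped

Fix: Add an explicit OR reading IS NULL to include the missing-value rows

Corrected query:
SELECT id, kind, reading FROM sensors WHERE reading != 84.4 OR reading IS NULL

Result:
id | kind     | reading
---+----------+--------
1  | light    | NULL   
2  | pressure | NULL   
4  | motion   | 79.7   
5  | co2      | 69.3   
6  | sound    | 49.3   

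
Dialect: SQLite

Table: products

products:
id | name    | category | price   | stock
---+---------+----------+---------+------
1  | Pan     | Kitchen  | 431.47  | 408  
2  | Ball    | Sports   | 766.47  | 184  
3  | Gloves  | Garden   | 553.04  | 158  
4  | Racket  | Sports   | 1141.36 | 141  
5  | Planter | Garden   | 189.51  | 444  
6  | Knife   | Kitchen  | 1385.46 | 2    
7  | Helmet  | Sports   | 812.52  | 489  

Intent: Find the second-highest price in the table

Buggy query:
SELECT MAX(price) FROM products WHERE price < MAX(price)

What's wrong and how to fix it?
Bug: The inner MAX is an aggregate inside WHERE, which is not allowed

Fix: Put the inner MAX in a scalar subquery

Corrected query:
SELECT MAX(price) FROM products WHERE price < (SELECT MAX(price) FROM products)

Result:
MAX(price)
----------
1141.36   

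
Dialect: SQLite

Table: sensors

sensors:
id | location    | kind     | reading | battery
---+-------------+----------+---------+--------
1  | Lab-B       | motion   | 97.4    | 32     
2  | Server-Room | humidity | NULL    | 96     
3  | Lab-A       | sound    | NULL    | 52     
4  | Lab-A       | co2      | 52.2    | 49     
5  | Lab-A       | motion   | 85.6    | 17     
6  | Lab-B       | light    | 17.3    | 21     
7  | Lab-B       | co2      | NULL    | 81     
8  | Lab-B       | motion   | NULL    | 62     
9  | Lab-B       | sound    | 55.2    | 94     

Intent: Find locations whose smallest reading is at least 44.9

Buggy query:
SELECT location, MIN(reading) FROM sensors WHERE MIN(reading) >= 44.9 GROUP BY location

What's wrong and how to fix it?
Bug: MIN() in WHERE is a misuse of aggregate

Fix: Replace WHERE with HAVING after the GROUP BY

Corrected query:
SELECT location, MIN(reading) FROM sensors GROUP BY location HAVING MIN(reading) >= 44.9

Result:
location | MIN(reading)
---------+-------------
Lab-A    | 52.2        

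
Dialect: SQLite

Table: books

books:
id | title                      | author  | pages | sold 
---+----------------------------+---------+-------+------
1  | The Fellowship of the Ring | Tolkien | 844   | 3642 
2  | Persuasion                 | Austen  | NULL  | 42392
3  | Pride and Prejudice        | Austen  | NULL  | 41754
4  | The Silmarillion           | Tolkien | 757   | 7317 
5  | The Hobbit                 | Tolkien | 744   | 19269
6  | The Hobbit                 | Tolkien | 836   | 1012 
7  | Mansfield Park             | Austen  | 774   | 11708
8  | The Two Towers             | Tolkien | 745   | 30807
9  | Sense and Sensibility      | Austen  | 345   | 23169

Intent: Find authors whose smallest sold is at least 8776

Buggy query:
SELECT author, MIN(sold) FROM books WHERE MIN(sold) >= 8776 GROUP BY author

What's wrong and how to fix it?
Bug: Aggregates like MIN are computed per group after WHERE runs

Fix: Use HAVING for the per-group MIN condition

Corrected query:
SELECT author, MIN(sold) FROM books GROUP BY author HAVING MIN(sold) >= 8776

Result:
author | MIN(sold)
-------+----------
Austen | 11708    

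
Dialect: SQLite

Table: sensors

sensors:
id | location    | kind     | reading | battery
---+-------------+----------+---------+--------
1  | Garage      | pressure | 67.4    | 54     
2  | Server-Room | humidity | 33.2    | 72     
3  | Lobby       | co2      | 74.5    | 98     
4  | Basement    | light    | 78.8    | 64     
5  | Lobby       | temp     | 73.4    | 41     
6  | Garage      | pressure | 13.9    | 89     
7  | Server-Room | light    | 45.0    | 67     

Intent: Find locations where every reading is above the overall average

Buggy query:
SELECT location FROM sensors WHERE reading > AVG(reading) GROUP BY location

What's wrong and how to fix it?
Bug: AVG() is an aggregate; it can't sit directly in WHERE

Fix: Compute the overall average in a scalar subquery and compare each group's MIN against it in HAVING

Corrected query:
SELECT location FROM sensors GROUP BY location HAVING MIN(reading) > (SELECT AVG(reading) FROM sensors)

Result:
location
--------
Basement
Lobby   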